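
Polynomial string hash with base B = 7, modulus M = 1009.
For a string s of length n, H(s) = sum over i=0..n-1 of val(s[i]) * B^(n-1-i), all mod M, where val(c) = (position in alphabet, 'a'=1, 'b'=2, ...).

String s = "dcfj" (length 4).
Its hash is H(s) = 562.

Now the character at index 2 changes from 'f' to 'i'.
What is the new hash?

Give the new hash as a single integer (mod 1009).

Answer: 583

Derivation:
val('f') = 6, val('i') = 9
Position k = 2, exponent = n-1-k = 1
B^1 mod M = 7^1 mod 1009 = 7
Delta = (9 - 6) * 7 mod 1009 = 21
New hash = (562 + 21) mod 1009 = 583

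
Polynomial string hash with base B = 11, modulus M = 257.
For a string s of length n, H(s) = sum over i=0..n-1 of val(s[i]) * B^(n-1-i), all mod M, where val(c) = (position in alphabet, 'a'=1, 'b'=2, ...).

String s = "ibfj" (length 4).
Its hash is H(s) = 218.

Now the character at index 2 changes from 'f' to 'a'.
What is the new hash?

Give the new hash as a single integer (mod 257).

val('f') = 6, val('a') = 1
Position k = 2, exponent = n-1-k = 1
B^1 mod M = 11^1 mod 257 = 11
Delta = (1 - 6) * 11 mod 257 = 202
New hash = (218 + 202) mod 257 = 163

Answer: 163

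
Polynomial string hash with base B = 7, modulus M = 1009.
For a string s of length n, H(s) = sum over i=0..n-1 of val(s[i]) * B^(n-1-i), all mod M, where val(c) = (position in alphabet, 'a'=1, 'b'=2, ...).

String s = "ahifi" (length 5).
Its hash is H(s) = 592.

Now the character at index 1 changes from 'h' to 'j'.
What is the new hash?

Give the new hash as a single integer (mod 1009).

val('h') = 8, val('j') = 10
Position k = 1, exponent = n-1-k = 3
B^3 mod M = 7^3 mod 1009 = 343
Delta = (10 - 8) * 343 mod 1009 = 686
New hash = (592 + 686) mod 1009 = 269

Answer: 269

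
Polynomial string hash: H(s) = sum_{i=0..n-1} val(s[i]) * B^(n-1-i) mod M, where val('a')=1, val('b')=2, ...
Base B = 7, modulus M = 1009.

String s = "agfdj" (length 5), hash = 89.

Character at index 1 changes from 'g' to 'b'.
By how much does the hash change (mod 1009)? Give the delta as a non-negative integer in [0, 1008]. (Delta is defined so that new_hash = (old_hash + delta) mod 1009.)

Answer: 303

Derivation:
Delta formula: (val(new) - val(old)) * B^(n-1-k) mod M
  val('b') - val('g') = 2 - 7 = -5
  B^(n-1-k) = 7^3 mod 1009 = 343
  Delta = -5 * 343 mod 1009 = 303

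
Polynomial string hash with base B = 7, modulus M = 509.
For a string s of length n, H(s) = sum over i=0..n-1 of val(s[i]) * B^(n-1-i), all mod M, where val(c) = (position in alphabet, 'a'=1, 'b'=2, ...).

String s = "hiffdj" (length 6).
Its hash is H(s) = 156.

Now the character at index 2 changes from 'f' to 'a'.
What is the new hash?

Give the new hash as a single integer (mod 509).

val('f') = 6, val('a') = 1
Position k = 2, exponent = n-1-k = 3
B^3 mod M = 7^3 mod 509 = 343
Delta = (1 - 6) * 343 mod 509 = 321
New hash = (156 + 321) mod 509 = 477

Answer: 477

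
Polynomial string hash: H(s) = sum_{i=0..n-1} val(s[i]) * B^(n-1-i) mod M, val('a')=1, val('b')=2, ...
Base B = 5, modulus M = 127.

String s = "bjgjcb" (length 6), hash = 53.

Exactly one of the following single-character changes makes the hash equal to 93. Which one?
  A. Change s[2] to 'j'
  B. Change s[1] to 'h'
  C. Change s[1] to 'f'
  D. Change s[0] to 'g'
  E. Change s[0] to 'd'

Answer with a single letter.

Answer: C

Derivation:
Option A: s[2]='g'->'j', delta=(10-7)*5^3 mod 127 = 121, hash=53+121 mod 127 = 47
Option B: s[1]='j'->'h', delta=(8-10)*5^4 mod 127 = 20, hash=53+20 mod 127 = 73
Option C: s[1]='j'->'f', delta=(6-10)*5^4 mod 127 = 40, hash=53+40 mod 127 = 93 <-- target
Option D: s[0]='b'->'g', delta=(7-2)*5^5 mod 127 = 4, hash=53+4 mod 127 = 57
Option E: s[0]='b'->'d', delta=(4-2)*5^5 mod 127 = 27, hash=53+27 mod 127 = 80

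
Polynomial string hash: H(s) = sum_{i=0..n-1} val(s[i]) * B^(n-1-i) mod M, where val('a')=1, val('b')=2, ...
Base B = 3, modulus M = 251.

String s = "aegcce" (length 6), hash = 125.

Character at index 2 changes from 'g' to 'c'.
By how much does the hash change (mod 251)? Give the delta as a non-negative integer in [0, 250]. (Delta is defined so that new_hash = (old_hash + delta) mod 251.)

Delta formula: (val(new) - val(old)) * B^(n-1-k) mod M
  val('c') - val('g') = 3 - 7 = -4
  B^(n-1-k) = 3^3 mod 251 = 27
  Delta = -4 * 27 mod 251 = 143

Answer: 143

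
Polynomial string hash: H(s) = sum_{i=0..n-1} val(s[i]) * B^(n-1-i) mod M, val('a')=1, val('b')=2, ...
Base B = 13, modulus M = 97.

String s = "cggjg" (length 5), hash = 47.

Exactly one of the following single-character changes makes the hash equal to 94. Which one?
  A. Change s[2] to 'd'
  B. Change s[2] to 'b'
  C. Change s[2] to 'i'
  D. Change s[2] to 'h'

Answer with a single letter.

Answer: C

Derivation:
Option A: s[2]='g'->'d', delta=(4-7)*13^2 mod 97 = 75, hash=47+75 mod 97 = 25
Option B: s[2]='g'->'b', delta=(2-7)*13^2 mod 97 = 28, hash=47+28 mod 97 = 75
Option C: s[2]='g'->'i', delta=(9-7)*13^2 mod 97 = 47, hash=47+47 mod 97 = 94 <-- target
Option D: s[2]='g'->'h', delta=(8-7)*13^2 mod 97 = 72, hash=47+72 mod 97 = 22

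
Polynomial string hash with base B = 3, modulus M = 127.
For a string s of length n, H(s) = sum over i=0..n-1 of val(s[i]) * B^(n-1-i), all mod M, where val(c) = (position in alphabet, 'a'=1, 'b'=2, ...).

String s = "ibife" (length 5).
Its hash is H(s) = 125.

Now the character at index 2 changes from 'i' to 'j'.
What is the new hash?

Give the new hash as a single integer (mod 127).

Answer: 7

Derivation:
val('i') = 9, val('j') = 10
Position k = 2, exponent = n-1-k = 2
B^2 mod M = 3^2 mod 127 = 9
Delta = (10 - 9) * 9 mod 127 = 9
New hash = (125 + 9) mod 127 = 7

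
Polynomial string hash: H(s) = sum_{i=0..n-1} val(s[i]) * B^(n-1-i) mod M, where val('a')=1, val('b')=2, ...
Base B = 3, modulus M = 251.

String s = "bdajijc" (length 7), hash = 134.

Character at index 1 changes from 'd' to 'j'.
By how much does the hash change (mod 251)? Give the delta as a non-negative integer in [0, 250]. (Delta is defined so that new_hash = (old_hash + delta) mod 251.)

Answer: 203

Derivation:
Delta formula: (val(new) - val(old)) * B^(n-1-k) mod M
  val('j') - val('d') = 10 - 4 = 6
  B^(n-1-k) = 3^5 mod 251 = 243
  Delta = 6 * 243 mod 251 = 203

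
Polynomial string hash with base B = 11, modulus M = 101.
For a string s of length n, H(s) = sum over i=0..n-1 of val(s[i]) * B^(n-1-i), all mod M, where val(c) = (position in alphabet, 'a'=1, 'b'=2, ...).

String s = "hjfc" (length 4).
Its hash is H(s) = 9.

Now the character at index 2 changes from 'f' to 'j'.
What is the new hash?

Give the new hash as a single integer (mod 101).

Answer: 53

Derivation:
val('f') = 6, val('j') = 10
Position k = 2, exponent = n-1-k = 1
B^1 mod M = 11^1 mod 101 = 11
Delta = (10 - 6) * 11 mod 101 = 44
New hash = (9 + 44) mod 101 = 53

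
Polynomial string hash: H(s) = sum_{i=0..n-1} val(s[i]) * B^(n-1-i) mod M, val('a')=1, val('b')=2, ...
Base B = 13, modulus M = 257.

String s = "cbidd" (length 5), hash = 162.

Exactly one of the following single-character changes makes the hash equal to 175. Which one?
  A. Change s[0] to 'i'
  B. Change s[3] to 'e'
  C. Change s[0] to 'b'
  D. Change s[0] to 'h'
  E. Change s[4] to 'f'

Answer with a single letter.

Answer: B

Derivation:
Option A: s[0]='c'->'i', delta=(9-3)*13^4 mod 257 = 204, hash=162+204 mod 257 = 109
Option B: s[3]='d'->'e', delta=(5-4)*13^1 mod 257 = 13, hash=162+13 mod 257 = 175 <-- target
Option C: s[0]='c'->'b', delta=(2-3)*13^4 mod 257 = 223, hash=162+223 mod 257 = 128
Option D: s[0]='c'->'h', delta=(8-3)*13^4 mod 257 = 170, hash=162+170 mod 257 = 75
Option E: s[4]='d'->'f', delta=(6-4)*13^0 mod 257 = 2, hash=162+2 mod 257 = 164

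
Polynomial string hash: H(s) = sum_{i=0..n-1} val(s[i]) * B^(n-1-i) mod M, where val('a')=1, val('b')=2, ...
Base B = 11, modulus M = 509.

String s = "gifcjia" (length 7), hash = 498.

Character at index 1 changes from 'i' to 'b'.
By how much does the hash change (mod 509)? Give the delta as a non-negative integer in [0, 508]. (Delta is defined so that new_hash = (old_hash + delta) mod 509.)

Answer: 78

Derivation:
Delta formula: (val(new) - val(old)) * B^(n-1-k) mod M
  val('b') - val('i') = 2 - 9 = -7
  B^(n-1-k) = 11^5 mod 509 = 207
  Delta = -7 * 207 mod 509 = 78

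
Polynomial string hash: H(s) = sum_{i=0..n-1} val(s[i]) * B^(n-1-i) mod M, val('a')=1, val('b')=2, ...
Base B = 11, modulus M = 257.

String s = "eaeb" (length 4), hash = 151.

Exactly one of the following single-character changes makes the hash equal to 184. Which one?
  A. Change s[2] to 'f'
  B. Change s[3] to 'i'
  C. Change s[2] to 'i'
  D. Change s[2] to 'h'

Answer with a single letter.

Answer: D

Derivation:
Option A: s[2]='e'->'f', delta=(6-5)*11^1 mod 257 = 11, hash=151+11 mod 257 = 162
Option B: s[3]='b'->'i', delta=(9-2)*11^0 mod 257 = 7, hash=151+7 mod 257 = 158
Option C: s[2]='e'->'i', delta=(9-5)*11^1 mod 257 = 44, hash=151+44 mod 257 = 195
Option D: s[2]='e'->'h', delta=(8-5)*11^1 mod 257 = 33, hash=151+33 mod 257 = 184 <-- target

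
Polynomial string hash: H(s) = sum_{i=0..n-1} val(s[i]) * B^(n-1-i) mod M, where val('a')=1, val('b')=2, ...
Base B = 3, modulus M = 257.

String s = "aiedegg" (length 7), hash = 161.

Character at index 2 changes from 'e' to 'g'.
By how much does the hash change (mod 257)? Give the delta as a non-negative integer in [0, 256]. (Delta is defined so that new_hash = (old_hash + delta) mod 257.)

Delta formula: (val(new) - val(old)) * B^(n-1-k) mod M
  val('g') - val('e') = 7 - 5 = 2
  B^(n-1-k) = 3^4 mod 257 = 81
  Delta = 2 * 81 mod 257 = 162

Answer: 162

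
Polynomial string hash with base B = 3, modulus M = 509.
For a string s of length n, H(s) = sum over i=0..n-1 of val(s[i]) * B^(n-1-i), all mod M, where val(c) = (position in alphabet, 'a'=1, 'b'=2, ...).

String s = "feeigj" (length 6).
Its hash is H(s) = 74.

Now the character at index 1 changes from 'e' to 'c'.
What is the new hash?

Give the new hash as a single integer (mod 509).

Answer: 421

Derivation:
val('e') = 5, val('c') = 3
Position k = 1, exponent = n-1-k = 4
B^4 mod M = 3^4 mod 509 = 81
Delta = (3 - 5) * 81 mod 509 = 347
New hash = (74 + 347) mod 509 = 421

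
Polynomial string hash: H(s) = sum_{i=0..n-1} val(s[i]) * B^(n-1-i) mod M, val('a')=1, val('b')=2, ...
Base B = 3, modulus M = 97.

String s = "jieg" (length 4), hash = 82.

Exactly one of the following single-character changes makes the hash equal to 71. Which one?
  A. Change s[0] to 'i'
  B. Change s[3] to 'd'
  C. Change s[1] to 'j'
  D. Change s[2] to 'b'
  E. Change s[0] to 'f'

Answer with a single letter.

Answer: E

Derivation:
Option A: s[0]='j'->'i', delta=(9-10)*3^3 mod 97 = 70, hash=82+70 mod 97 = 55
Option B: s[3]='g'->'d', delta=(4-7)*3^0 mod 97 = 94, hash=82+94 mod 97 = 79
Option C: s[1]='i'->'j', delta=(10-9)*3^2 mod 97 = 9, hash=82+9 mod 97 = 91
Option D: s[2]='e'->'b', delta=(2-5)*3^1 mod 97 = 88, hash=82+88 mod 97 = 73
Option E: s[0]='j'->'f', delta=(6-10)*3^3 mod 97 = 86, hash=82+86 mod 97 = 71 <-- target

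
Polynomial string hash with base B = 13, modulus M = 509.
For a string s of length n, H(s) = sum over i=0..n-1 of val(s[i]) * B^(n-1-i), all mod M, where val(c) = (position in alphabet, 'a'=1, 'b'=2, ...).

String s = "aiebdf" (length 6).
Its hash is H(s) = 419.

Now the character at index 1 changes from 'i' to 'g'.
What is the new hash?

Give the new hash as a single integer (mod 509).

Answer: 305

Derivation:
val('i') = 9, val('g') = 7
Position k = 1, exponent = n-1-k = 4
B^4 mod M = 13^4 mod 509 = 57
Delta = (7 - 9) * 57 mod 509 = 395
New hash = (419 + 395) mod 509 = 305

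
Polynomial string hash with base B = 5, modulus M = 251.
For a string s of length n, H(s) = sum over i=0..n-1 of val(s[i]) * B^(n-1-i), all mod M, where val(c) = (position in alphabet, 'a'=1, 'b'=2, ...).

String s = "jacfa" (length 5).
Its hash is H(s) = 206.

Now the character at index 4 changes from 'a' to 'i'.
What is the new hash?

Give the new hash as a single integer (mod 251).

val('a') = 1, val('i') = 9
Position k = 4, exponent = n-1-k = 0
B^0 mod M = 5^0 mod 251 = 1
Delta = (9 - 1) * 1 mod 251 = 8
New hash = (206 + 8) mod 251 = 214

Answer: 214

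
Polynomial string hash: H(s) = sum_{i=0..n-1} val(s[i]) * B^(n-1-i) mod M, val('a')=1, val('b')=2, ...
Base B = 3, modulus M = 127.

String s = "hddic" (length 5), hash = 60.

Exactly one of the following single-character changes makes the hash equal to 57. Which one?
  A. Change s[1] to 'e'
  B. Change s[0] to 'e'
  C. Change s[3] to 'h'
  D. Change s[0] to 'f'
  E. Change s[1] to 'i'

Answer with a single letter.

Answer: C

Derivation:
Option A: s[1]='d'->'e', delta=(5-4)*3^3 mod 127 = 27, hash=60+27 mod 127 = 87
Option B: s[0]='h'->'e', delta=(5-8)*3^4 mod 127 = 11, hash=60+11 mod 127 = 71
Option C: s[3]='i'->'h', delta=(8-9)*3^1 mod 127 = 124, hash=60+124 mod 127 = 57 <-- target
Option D: s[0]='h'->'f', delta=(6-8)*3^4 mod 127 = 92, hash=60+92 mod 127 = 25
Option E: s[1]='d'->'i', delta=(9-4)*3^3 mod 127 = 8, hash=60+8 mod 127 = 68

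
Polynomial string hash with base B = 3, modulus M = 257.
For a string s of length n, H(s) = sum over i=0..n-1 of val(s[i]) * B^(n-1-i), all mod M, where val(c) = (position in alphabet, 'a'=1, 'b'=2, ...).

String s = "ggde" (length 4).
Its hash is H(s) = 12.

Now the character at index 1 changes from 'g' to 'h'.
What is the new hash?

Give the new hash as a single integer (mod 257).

val('g') = 7, val('h') = 8
Position k = 1, exponent = n-1-k = 2
B^2 mod M = 3^2 mod 257 = 9
Delta = (8 - 7) * 9 mod 257 = 9
New hash = (12 + 9) mod 257 = 21

Answer: 21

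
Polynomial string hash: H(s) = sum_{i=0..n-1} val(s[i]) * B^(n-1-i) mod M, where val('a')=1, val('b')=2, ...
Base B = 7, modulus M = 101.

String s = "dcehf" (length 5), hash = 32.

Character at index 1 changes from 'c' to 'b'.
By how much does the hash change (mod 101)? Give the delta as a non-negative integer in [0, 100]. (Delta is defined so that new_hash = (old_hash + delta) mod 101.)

Answer: 61

Derivation:
Delta formula: (val(new) - val(old)) * B^(n-1-k) mod M
  val('b') - val('c') = 2 - 3 = -1
  B^(n-1-k) = 7^3 mod 101 = 40
  Delta = -1 * 40 mod 101 = 61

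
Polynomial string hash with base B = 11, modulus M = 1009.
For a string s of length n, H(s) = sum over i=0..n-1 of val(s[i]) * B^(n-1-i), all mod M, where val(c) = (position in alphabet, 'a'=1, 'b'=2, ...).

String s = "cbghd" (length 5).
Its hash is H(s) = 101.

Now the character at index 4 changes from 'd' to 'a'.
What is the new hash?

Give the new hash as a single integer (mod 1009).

Answer: 98

Derivation:
val('d') = 4, val('a') = 1
Position k = 4, exponent = n-1-k = 0
B^0 mod M = 11^0 mod 1009 = 1
Delta = (1 - 4) * 1 mod 1009 = 1006
New hash = (101 + 1006) mod 1009 = 98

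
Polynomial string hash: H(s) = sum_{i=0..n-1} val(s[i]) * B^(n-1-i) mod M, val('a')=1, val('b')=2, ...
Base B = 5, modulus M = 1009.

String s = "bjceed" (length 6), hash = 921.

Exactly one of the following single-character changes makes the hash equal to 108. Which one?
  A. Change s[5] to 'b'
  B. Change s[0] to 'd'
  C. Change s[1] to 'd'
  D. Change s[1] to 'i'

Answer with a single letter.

Option A: s[5]='d'->'b', delta=(2-4)*5^0 mod 1009 = 1007, hash=921+1007 mod 1009 = 919
Option B: s[0]='b'->'d', delta=(4-2)*5^5 mod 1009 = 196, hash=921+196 mod 1009 = 108 <-- target
Option C: s[1]='j'->'d', delta=(4-10)*5^4 mod 1009 = 286, hash=921+286 mod 1009 = 198
Option D: s[1]='j'->'i', delta=(9-10)*5^4 mod 1009 = 384, hash=921+384 mod 1009 = 296

Answer: B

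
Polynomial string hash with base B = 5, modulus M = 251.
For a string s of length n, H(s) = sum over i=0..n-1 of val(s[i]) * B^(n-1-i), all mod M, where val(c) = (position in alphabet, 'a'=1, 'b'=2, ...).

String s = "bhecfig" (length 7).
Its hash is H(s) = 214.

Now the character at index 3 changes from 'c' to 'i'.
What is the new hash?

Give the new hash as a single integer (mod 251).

val('c') = 3, val('i') = 9
Position k = 3, exponent = n-1-k = 3
B^3 mod M = 5^3 mod 251 = 125
Delta = (9 - 3) * 125 mod 251 = 248
New hash = (214 + 248) mod 251 = 211

Answer: 211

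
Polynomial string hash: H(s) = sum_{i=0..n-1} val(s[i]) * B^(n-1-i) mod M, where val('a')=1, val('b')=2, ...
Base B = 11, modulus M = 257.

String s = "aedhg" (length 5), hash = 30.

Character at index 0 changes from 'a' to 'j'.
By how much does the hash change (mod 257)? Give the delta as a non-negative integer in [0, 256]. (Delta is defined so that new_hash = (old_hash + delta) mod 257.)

Delta formula: (val(new) - val(old)) * B^(n-1-k) mod M
  val('j') - val('a') = 10 - 1 = 9
  B^(n-1-k) = 11^4 mod 257 = 249
  Delta = 9 * 249 mod 257 = 185

Answer: 185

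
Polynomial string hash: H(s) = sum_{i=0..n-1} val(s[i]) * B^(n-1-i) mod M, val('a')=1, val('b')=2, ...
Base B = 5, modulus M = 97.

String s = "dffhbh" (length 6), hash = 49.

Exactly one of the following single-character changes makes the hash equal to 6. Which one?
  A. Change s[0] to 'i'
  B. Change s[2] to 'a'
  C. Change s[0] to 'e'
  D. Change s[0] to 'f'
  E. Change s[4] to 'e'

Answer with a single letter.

Answer: B

Derivation:
Option A: s[0]='d'->'i', delta=(9-4)*5^5 mod 97 = 8, hash=49+8 mod 97 = 57
Option B: s[2]='f'->'a', delta=(1-6)*5^3 mod 97 = 54, hash=49+54 mod 97 = 6 <-- target
Option C: s[0]='d'->'e', delta=(5-4)*5^5 mod 97 = 21, hash=49+21 mod 97 = 70
Option D: s[0]='d'->'f', delta=(6-4)*5^5 mod 97 = 42, hash=49+42 mod 97 = 91
Option E: s[4]='b'->'e', delta=(5-2)*5^1 mod 97 = 15, hash=49+15 mod 97 = 64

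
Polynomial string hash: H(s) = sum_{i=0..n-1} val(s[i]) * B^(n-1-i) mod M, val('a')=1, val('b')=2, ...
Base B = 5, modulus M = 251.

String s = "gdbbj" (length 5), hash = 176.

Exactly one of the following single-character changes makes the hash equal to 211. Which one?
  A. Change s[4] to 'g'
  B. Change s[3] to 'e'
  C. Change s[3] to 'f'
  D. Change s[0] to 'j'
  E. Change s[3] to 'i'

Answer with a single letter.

Answer: E

Derivation:
Option A: s[4]='j'->'g', delta=(7-10)*5^0 mod 251 = 248, hash=176+248 mod 251 = 173
Option B: s[3]='b'->'e', delta=(5-2)*5^1 mod 251 = 15, hash=176+15 mod 251 = 191
Option C: s[3]='b'->'f', delta=(6-2)*5^1 mod 251 = 20, hash=176+20 mod 251 = 196
Option D: s[0]='g'->'j', delta=(10-7)*5^4 mod 251 = 118, hash=176+118 mod 251 = 43
Option E: s[3]='b'->'i', delta=(9-2)*5^1 mod 251 = 35, hash=176+35 mod 251 = 211 <-- target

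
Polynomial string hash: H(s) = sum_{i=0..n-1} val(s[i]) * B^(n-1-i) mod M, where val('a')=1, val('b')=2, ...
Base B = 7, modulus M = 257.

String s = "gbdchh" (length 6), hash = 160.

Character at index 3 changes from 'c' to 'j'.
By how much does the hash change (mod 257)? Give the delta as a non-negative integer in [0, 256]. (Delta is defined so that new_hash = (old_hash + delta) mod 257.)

Answer: 86

Derivation:
Delta formula: (val(new) - val(old)) * B^(n-1-k) mod M
  val('j') - val('c') = 10 - 3 = 7
  B^(n-1-k) = 7^2 mod 257 = 49
  Delta = 7 * 49 mod 257 = 86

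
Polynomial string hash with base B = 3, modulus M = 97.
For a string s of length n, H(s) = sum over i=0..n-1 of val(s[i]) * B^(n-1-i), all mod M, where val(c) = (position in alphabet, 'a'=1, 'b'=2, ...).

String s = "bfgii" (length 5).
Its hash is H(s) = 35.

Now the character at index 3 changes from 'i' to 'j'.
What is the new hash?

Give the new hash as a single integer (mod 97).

val('i') = 9, val('j') = 10
Position k = 3, exponent = n-1-k = 1
B^1 mod M = 3^1 mod 97 = 3
Delta = (10 - 9) * 3 mod 97 = 3
New hash = (35 + 3) mod 97 = 38

Answer: 38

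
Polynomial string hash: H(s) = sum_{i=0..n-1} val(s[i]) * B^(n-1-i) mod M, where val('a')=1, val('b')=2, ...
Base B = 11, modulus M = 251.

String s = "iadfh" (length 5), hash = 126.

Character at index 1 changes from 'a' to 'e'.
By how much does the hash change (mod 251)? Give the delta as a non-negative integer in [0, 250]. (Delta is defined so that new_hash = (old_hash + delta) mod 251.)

Answer: 53

Derivation:
Delta formula: (val(new) - val(old)) * B^(n-1-k) mod M
  val('e') - val('a') = 5 - 1 = 4
  B^(n-1-k) = 11^3 mod 251 = 76
  Delta = 4 * 76 mod 251 = 53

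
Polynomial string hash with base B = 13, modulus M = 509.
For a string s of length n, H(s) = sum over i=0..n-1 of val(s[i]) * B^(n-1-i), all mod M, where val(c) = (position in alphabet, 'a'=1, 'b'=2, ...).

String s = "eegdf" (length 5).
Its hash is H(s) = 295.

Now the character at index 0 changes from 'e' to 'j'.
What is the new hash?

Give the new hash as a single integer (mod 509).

Answer: 71

Derivation:
val('e') = 5, val('j') = 10
Position k = 0, exponent = n-1-k = 4
B^4 mod M = 13^4 mod 509 = 57
Delta = (10 - 5) * 57 mod 509 = 285
New hash = (295 + 285) mod 509 = 71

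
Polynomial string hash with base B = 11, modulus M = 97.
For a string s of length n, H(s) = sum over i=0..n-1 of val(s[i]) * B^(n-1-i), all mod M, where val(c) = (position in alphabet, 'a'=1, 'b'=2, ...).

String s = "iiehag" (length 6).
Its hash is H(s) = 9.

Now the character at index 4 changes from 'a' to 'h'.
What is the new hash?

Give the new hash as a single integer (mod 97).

val('a') = 1, val('h') = 8
Position k = 4, exponent = n-1-k = 1
B^1 mod M = 11^1 mod 97 = 11
Delta = (8 - 1) * 11 mod 97 = 77
New hash = (9 + 77) mod 97 = 86

Answer: 86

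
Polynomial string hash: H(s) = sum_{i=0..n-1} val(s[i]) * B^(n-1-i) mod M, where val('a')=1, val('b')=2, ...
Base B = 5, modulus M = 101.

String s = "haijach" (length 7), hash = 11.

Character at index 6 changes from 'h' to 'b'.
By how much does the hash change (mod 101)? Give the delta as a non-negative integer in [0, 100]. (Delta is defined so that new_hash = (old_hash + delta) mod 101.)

Answer: 95

Derivation:
Delta formula: (val(new) - val(old)) * B^(n-1-k) mod M
  val('b') - val('h') = 2 - 8 = -6
  B^(n-1-k) = 5^0 mod 101 = 1
  Delta = -6 * 1 mod 101 = 95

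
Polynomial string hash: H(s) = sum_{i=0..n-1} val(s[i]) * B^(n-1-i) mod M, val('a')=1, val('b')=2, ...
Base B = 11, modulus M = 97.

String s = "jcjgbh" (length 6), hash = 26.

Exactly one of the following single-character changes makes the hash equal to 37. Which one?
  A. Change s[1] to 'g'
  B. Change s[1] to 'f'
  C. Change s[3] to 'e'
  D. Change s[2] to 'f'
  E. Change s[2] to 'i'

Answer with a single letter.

Answer: D

Derivation:
Option A: s[1]='c'->'g', delta=(7-3)*11^4 mod 97 = 73, hash=26+73 mod 97 = 2
Option B: s[1]='c'->'f', delta=(6-3)*11^4 mod 97 = 79, hash=26+79 mod 97 = 8
Option C: s[3]='g'->'e', delta=(5-7)*11^2 mod 97 = 49, hash=26+49 mod 97 = 75
Option D: s[2]='j'->'f', delta=(6-10)*11^3 mod 97 = 11, hash=26+11 mod 97 = 37 <-- target
Option E: s[2]='j'->'i', delta=(9-10)*11^3 mod 97 = 27, hash=26+27 mod 97 = 53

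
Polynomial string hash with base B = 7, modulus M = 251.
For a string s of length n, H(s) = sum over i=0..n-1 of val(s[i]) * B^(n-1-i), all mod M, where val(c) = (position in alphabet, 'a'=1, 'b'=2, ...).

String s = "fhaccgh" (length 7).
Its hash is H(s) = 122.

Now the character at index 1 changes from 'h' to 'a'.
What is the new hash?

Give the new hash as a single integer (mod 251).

val('h') = 8, val('a') = 1
Position k = 1, exponent = n-1-k = 5
B^5 mod M = 7^5 mod 251 = 241
Delta = (1 - 8) * 241 mod 251 = 70
New hash = (122 + 70) mod 251 = 192

Answer: 192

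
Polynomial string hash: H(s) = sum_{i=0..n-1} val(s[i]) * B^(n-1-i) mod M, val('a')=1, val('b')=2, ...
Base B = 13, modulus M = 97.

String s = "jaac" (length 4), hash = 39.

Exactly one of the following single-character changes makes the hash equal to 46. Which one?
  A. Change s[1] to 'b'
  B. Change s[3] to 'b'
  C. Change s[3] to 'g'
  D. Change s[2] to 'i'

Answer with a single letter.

Answer: D

Derivation:
Option A: s[1]='a'->'b', delta=(2-1)*13^2 mod 97 = 72, hash=39+72 mod 97 = 14
Option B: s[3]='c'->'b', delta=(2-3)*13^0 mod 97 = 96, hash=39+96 mod 97 = 38
Option C: s[3]='c'->'g', delta=(7-3)*13^0 mod 97 = 4, hash=39+4 mod 97 = 43
Option D: s[2]='a'->'i', delta=(9-1)*13^1 mod 97 = 7, hash=39+7 mod 97 = 46 <-- target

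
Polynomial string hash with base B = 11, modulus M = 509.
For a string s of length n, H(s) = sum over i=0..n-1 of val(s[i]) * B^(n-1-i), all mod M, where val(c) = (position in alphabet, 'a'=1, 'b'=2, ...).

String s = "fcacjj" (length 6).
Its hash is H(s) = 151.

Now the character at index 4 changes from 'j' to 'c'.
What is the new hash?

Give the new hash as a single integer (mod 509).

val('j') = 10, val('c') = 3
Position k = 4, exponent = n-1-k = 1
B^1 mod M = 11^1 mod 509 = 11
Delta = (3 - 10) * 11 mod 509 = 432
New hash = (151 + 432) mod 509 = 74

Answer: 74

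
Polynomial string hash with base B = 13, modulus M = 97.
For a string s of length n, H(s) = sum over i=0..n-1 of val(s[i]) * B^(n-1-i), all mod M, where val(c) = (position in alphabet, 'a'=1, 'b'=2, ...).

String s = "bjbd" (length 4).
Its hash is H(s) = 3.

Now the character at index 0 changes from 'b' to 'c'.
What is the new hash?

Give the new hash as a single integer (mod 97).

val('b') = 2, val('c') = 3
Position k = 0, exponent = n-1-k = 3
B^3 mod M = 13^3 mod 97 = 63
Delta = (3 - 2) * 63 mod 97 = 63
New hash = (3 + 63) mod 97 = 66

Answer: 66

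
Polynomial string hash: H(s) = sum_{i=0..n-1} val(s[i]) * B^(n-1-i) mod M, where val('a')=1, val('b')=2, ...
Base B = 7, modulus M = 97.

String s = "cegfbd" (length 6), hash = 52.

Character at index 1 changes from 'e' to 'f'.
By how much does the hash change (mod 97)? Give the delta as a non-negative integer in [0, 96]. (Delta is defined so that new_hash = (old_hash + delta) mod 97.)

Delta formula: (val(new) - val(old)) * B^(n-1-k) mod M
  val('f') - val('e') = 6 - 5 = 1
  B^(n-1-k) = 7^4 mod 97 = 73
  Delta = 1 * 73 mod 97 = 73

Answer: 73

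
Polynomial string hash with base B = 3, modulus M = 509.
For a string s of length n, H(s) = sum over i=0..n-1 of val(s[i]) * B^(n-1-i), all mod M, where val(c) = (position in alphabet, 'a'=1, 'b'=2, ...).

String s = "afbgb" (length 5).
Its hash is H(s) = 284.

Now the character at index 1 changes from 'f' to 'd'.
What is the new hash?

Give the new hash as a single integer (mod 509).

Answer: 230

Derivation:
val('f') = 6, val('d') = 4
Position k = 1, exponent = n-1-k = 3
B^3 mod M = 3^3 mod 509 = 27
Delta = (4 - 6) * 27 mod 509 = 455
New hash = (284 + 455) mod 509 = 230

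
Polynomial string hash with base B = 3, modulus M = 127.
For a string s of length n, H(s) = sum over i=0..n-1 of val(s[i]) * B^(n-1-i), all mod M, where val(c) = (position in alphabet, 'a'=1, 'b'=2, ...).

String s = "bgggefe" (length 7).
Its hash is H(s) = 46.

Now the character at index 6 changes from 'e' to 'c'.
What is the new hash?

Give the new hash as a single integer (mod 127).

val('e') = 5, val('c') = 3
Position k = 6, exponent = n-1-k = 0
B^0 mod M = 3^0 mod 127 = 1
Delta = (3 - 5) * 1 mod 127 = 125
New hash = (46 + 125) mod 127 = 44

Answer: 44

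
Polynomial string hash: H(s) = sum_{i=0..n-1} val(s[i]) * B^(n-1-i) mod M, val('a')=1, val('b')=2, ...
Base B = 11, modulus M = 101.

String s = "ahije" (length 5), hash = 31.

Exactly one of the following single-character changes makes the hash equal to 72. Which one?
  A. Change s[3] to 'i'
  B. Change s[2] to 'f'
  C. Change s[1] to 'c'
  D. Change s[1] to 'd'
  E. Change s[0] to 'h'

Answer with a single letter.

Answer: B

Derivation:
Option A: s[3]='j'->'i', delta=(9-10)*11^1 mod 101 = 90, hash=31+90 mod 101 = 20
Option B: s[2]='i'->'f', delta=(6-9)*11^2 mod 101 = 41, hash=31+41 mod 101 = 72 <-- target
Option C: s[1]='h'->'c', delta=(3-8)*11^3 mod 101 = 11, hash=31+11 mod 101 = 42
Option D: s[1]='h'->'d', delta=(4-8)*11^3 mod 101 = 29, hash=31+29 mod 101 = 60
Option E: s[0]='a'->'h', delta=(8-1)*11^4 mod 101 = 73, hash=31+73 mod 101 = 3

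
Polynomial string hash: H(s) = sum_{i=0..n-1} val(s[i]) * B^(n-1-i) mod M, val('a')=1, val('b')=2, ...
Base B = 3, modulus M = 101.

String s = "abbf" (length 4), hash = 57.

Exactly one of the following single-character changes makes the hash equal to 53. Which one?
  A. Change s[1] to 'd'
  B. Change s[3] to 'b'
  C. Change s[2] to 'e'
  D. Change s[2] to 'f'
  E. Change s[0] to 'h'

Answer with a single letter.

Option A: s[1]='b'->'d', delta=(4-2)*3^2 mod 101 = 18, hash=57+18 mod 101 = 75
Option B: s[3]='f'->'b', delta=(2-6)*3^0 mod 101 = 97, hash=57+97 mod 101 = 53 <-- target
Option C: s[2]='b'->'e', delta=(5-2)*3^1 mod 101 = 9, hash=57+9 mod 101 = 66
Option D: s[2]='b'->'f', delta=(6-2)*3^1 mod 101 = 12, hash=57+12 mod 101 = 69
Option E: s[0]='a'->'h', delta=(8-1)*3^3 mod 101 = 88, hash=57+88 mod 101 = 44

Answer: B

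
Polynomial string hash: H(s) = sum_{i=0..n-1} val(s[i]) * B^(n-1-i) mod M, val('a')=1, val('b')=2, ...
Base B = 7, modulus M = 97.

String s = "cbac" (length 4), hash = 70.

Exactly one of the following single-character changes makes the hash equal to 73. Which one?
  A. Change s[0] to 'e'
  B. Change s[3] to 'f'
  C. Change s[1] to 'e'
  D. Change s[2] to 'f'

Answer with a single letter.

Option A: s[0]='c'->'e', delta=(5-3)*7^3 mod 97 = 7, hash=70+7 mod 97 = 77
Option B: s[3]='c'->'f', delta=(6-3)*7^0 mod 97 = 3, hash=70+3 mod 97 = 73 <-- target
Option C: s[1]='b'->'e', delta=(5-2)*7^2 mod 97 = 50, hash=70+50 mod 97 = 23
Option D: s[2]='a'->'f', delta=(6-1)*7^1 mod 97 = 35, hash=70+35 mod 97 = 8

Answer: B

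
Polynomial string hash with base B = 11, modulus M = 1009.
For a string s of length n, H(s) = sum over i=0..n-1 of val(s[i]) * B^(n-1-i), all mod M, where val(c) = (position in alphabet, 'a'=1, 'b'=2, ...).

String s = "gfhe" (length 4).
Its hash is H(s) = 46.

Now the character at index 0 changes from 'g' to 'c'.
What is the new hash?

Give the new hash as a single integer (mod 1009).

val('g') = 7, val('c') = 3
Position k = 0, exponent = n-1-k = 3
B^3 mod M = 11^3 mod 1009 = 322
Delta = (3 - 7) * 322 mod 1009 = 730
New hash = (46 + 730) mod 1009 = 776

Answer: 776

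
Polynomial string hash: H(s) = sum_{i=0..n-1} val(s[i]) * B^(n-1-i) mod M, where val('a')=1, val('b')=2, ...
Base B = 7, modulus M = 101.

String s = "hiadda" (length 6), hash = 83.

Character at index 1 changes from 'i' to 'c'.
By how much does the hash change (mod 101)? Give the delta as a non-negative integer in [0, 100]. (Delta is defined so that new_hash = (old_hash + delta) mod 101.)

Answer: 37

Derivation:
Delta formula: (val(new) - val(old)) * B^(n-1-k) mod M
  val('c') - val('i') = 3 - 9 = -6
  B^(n-1-k) = 7^4 mod 101 = 78
  Delta = -6 * 78 mod 101 = 37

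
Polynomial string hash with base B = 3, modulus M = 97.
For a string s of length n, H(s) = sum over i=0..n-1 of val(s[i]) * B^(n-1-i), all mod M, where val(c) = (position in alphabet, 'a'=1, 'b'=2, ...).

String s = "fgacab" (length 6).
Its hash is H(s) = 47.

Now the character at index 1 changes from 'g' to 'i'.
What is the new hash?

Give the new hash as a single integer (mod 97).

Answer: 15

Derivation:
val('g') = 7, val('i') = 9
Position k = 1, exponent = n-1-k = 4
B^4 mod M = 3^4 mod 97 = 81
Delta = (9 - 7) * 81 mod 97 = 65
New hash = (47 + 65) mod 97 = 15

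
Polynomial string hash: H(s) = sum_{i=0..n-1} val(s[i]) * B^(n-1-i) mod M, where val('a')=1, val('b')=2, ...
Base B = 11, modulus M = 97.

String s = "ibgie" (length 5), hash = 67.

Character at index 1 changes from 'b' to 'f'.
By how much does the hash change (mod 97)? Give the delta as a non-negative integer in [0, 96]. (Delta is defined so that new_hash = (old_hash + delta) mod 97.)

Answer: 86

Derivation:
Delta formula: (val(new) - val(old)) * B^(n-1-k) mod M
  val('f') - val('b') = 6 - 2 = 4
  B^(n-1-k) = 11^3 mod 97 = 70
  Delta = 4 * 70 mod 97 = 86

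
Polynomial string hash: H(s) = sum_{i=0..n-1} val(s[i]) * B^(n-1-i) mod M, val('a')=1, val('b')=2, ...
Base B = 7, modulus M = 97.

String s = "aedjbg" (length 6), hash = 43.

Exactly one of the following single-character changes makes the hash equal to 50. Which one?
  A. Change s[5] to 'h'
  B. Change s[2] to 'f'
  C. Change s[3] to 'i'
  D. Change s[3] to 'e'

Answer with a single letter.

Option A: s[5]='g'->'h', delta=(8-7)*7^0 mod 97 = 1, hash=43+1 mod 97 = 44
Option B: s[2]='d'->'f', delta=(6-4)*7^3 mod 97 = 7, hash=43+7 mod 97 = 50 <-- target
Option C: s[3]='j'->'i', delta=(9-10)*7^2 mod 97 = 48, hash=43+48 mod 97 = 91
Option D: s[3]='j'->'e', delta=(5-10)*7^2 mod 97 = 46, hash=43+46 mod 97 = 89

Answer: B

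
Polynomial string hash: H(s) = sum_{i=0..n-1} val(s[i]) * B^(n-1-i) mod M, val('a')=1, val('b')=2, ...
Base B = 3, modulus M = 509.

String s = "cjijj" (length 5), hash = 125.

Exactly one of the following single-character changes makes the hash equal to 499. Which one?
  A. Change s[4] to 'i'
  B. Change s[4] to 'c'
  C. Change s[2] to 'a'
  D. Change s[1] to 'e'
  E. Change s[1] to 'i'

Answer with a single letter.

Option A: s[4]='j'->'i', delta=(9-10)*3^0 mod 509 = 508, hash=125+508 mod 509 = 124
Option B: s[4]='j'->'c', delta=(3-10)*3^0 mod 509 = 502, hash=125+502 mod 509 = 118
Option C: s[2]='i'->'a', delta=(1-9)*3^2 mod 509 = 437, hash=125+437 mod 509 = 53
Option D: s[1]='j'->'e', delta=(5-10)*3^3 mod 509 = 374, hash=125+374 mod 509 = 499 <-- target
Option E: s[1]='j'->'i', delta=(9-10)*3^3 mod 509 = 482, hash=125+482 mod 509 = 98

Answer: D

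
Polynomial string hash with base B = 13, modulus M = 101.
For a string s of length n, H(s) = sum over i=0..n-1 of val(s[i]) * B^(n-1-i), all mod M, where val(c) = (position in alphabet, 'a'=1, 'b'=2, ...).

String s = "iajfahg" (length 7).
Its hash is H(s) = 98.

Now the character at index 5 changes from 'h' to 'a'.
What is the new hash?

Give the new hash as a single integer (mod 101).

val('h') = 8, val('a') = 1
Position k = 5, exponent = n-1-k = 1
B^1 mod M = 13^1 mod 101 = 13
Delta = (1 - 8) * 13 mod 101 = 10
New hash = (98 + 10) mod 101 = 7

Answer: 7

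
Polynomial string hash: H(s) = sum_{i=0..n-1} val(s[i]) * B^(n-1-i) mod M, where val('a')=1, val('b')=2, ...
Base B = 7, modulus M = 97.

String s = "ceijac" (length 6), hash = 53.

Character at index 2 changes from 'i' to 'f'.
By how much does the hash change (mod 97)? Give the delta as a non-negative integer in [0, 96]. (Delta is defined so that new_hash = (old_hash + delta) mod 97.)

Answer: 38

Derivation:
Delta formula: (val(new) - val(old)) * B^(n-1-k) mod M
  val('f') - val('i') = 6 - 9 = -3
  B^(n-1-k) = 7^3 mod 97 = 52
  Delta = -3 * 52 mod 97 = 38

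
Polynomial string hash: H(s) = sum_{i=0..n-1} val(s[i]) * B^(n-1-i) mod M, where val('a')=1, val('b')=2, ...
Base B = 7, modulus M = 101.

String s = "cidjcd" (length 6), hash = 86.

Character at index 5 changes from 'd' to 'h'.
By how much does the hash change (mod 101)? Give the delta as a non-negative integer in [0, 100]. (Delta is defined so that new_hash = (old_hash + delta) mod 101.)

Delta formula: (val(new) - val(old)) * B^(n-1-k) mod M
  val('h') - val('d') = 8 - 4 = 4
  B^(n-1-k) = 7^0 mod 101 = 1
  Delta = 4 * 1 mod 101 = 4

Answer: 4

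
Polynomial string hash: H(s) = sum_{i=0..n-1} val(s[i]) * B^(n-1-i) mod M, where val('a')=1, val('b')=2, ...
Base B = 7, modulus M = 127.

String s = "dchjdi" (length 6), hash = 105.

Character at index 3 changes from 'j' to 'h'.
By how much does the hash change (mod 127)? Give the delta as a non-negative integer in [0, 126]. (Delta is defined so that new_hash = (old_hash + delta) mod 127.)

Answer: 29

Derivation:
Delta formula: (val(new) - val(old)) * B^(n-1-k) mod M
  val('h') - val('j') = 8 - 10 = -2
  B^(n-1-k) = 7^2 mod 127 = 49
  Delta = -2 * 49 mod 127 = 29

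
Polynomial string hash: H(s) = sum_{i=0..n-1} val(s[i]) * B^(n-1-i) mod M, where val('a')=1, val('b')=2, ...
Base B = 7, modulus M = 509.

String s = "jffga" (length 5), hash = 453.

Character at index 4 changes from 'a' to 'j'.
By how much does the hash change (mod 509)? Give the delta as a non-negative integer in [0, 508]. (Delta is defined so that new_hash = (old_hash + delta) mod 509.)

Delta formula: (val(new) - val(old)) * B^(n-1-k) mod M
  val('j') - val('a') = 10 - 1 = 9
  B^(n-1-k) = 7^0 mod 509 = 1
  Delta = 9 * 1 mod 509 = 9

Answer: 9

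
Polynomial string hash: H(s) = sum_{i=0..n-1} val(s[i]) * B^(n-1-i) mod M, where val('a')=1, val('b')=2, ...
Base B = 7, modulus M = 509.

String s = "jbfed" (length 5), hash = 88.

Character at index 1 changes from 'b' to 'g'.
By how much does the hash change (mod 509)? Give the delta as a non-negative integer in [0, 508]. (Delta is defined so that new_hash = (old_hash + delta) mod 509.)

Delta formula: (val(new) - val(old)) * B^(n-1-k) mod M
  val('g') - val('b') = 7 - 2 = 5
  B^(n-1-k) = 7^3 mod 509 = 343
  Delta = 5 * 343 mod 509 = 188

Answer: 188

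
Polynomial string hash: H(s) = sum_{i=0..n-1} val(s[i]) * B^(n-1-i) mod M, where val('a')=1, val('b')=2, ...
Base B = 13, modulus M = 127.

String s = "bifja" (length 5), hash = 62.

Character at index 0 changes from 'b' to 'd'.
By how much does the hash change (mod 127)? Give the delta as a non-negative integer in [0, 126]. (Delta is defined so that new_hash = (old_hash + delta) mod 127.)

Delta formula: (val(new) - val(old)) * B^(n-1-k) mod M
  val('d') - val('b') = 4 - 2 = 2
  B^(n-1-k) = 13^4 mod 127 = 113
  Delta = 2 * 113 mod 127 = 99

Answer: 99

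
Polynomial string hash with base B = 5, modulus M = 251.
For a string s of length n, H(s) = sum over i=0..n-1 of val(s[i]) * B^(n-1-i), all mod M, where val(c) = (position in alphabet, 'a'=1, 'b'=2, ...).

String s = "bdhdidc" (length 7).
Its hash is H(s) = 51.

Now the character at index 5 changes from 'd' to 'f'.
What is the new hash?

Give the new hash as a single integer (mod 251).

Answer: 61

Derivation:
val('d') = 4, val('f') = 6
Position k = 5, exponent = n-1-k = 1
B^1 mod M = 5^1 mod 251 = 5
Delta = (6 - 4) * 5 mod 251 = 10
New hash = (51 + 10) mod 251 = 61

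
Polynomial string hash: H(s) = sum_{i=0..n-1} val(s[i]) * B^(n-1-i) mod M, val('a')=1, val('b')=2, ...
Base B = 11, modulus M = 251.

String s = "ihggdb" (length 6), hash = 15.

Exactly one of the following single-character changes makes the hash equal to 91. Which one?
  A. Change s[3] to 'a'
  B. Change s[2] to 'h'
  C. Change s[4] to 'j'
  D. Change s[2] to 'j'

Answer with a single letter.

Answer: B

Derivation:
Option A: s[3]='g'->'a', delta=(1-7)*11^2 mod 251 = 27, hash=15+27 mod 251 = 42
Option B: s[2]='g'->'h', delta=(8-7)*11^3 mod 251 = 76, hash=15+76 mod 251 = 91 <-- target
Option C: s[4]='d'->'j', delta=(10-4)*11^1 mod 251 = 66, hash=15+66 mod 251 = 81
Option D: s[2]='g'->'j', delta=(10-7)*11^3 mod 251 = 228, hash=15+228 mod 251 = 243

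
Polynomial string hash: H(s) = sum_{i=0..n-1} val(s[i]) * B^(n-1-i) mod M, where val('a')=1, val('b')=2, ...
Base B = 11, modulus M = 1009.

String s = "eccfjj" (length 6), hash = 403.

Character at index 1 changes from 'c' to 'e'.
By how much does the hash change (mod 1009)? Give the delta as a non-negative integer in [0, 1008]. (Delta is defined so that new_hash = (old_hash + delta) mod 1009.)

Answer: 21

Derivation:
Delta formula: (val(new) - val(old)) * B^(n-1-k) mod M
  val('e') - val('c') = 5 - 3 = 2
  B^(n-1-k) = 11^4 mod 1009 = 515
  Delta = 2 * 515 mod 1009 = 21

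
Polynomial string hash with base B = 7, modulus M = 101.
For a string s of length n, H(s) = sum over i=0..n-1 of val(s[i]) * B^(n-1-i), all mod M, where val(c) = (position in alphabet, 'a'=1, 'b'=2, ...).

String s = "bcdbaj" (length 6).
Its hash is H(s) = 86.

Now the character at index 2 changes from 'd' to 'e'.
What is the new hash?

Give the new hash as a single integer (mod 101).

val('d') = 4, val('e') = 5
Position k = 2, exponent = n-1-k = 3
B^3 mod M = 7^3 mod 101 = 40
Delta = (5 - 4) * 40 mod 101 = 40
New hash = (86 + 40) mod 101 = 25

Answer: 25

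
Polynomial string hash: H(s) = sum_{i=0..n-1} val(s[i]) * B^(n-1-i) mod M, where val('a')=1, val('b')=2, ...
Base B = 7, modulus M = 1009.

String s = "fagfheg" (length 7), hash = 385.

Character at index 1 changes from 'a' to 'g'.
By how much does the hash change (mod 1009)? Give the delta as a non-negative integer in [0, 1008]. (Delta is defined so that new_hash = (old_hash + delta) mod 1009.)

Delta formula: (val(new) - val(old)) * B^(n-1-k) mod M
  val('g') - val('a') = 7 - 1 = 6
  B^(n-1-k) = 7^5 mod 1009 = 663
  Delta = 6 * 663 mod 1009 = 951

Answer: 951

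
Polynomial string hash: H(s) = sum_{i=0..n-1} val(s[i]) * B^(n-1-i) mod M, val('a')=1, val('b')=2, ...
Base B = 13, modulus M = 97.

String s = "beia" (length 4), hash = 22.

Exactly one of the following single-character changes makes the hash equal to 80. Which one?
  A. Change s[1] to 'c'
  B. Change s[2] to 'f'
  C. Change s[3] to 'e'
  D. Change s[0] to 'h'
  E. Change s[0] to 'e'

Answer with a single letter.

Option A: s[1]='e'->'c', delta=(3-5)*13^2 mod 97 = 50, hash=22+50 mod 97 = 72
Option B: s[2]='i'->'f', delta=(6-9)*13^1 mod 97 = 58, hash=22+58 mod 97 = 80 <-- target
Option C: s[3]='a'->'e', delta=(5-1)*13^0 mod 97 = 4, hash=22+4 mod 97 = 26
Option D: s[0]='b'->'h', delta=(8-2)*13^3 mod 97 = 87, hash=22+87 mod 97 = 12
Option E: s[0]='b'->'e', delta=(5-2)*13^3 mod 97 = 92, hash=22+92 mod 97 = 17

Answer: B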